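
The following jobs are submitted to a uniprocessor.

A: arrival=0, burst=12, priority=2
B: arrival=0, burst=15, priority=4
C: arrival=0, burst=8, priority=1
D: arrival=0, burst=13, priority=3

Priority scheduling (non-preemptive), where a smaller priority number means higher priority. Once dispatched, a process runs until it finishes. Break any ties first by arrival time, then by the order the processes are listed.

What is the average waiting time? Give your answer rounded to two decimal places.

Gantt: | C 0-8 | A 8-20 | D 20-33 | B 33-48 |
Completion: A=20  B=48  C=8  D=33
Turnaround (C−A): A=20  B=48  C=8  D=33
Waiting times: A=8, B=33, C=0, D=20
Average waiting = (8+33+0+20) / 4 = 61/4 = 15.25

15.25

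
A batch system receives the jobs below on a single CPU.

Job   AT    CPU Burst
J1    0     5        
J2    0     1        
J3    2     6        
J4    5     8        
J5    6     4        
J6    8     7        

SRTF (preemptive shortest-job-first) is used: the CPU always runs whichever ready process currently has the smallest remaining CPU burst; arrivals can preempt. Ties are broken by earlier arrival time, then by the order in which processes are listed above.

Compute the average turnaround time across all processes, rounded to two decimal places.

11.00

Schedule: | J2 0-1 | J1 1-6 | J5 6-10 | J3 10-16 | J6 16-23 | J4 23-31 |
Completion: J1=6  J2=1  J3=16  J4=31  J5=10  J6=23
Turnaround (C−A): J1=6  J2=1  J3=14  J4=26  J5=4  J6=15
Turnaround times: J1=6, J2=1, J3=14, J4=26, J5=4, J6=15
Average turnaround = (6+1+14+26+4+15) / 6 = 66/6 = 11.00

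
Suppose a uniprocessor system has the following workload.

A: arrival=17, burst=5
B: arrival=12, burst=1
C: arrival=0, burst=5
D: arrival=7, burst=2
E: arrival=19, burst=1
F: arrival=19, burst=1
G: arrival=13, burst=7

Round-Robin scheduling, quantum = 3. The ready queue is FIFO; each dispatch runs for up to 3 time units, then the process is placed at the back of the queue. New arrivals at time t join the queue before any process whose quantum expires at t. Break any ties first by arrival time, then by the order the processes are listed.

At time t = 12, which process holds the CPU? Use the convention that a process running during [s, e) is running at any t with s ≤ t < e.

Gantt: | C 0-5 | idle 5-7 | D 7-9 | idle 9-12 | B 12-13 | G 13-19 | A 19-22 | E 22-23 | F 23-24 | G 24-25 | A 25-27 |
Completion: A=27  B=13  C=5  D=9  E=23  F=24  G=25
Turnaround (C−A): A=10  B=1  C=5  D=2  E=4  F=5  G=12

B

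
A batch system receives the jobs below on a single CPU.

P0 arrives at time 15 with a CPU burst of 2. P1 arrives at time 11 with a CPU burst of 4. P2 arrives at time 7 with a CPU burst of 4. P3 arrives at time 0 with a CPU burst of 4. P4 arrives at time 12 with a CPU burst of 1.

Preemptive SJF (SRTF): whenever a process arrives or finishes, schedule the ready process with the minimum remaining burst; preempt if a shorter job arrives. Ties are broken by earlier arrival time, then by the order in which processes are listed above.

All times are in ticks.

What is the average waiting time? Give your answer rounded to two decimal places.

0.40

Timeline: | P3 0-4 | idle 4-7 | P2 7-11 | P1 11-12 | P4 12-13 | P1 13-16 | P0 16-18 |
Completion: P0=18  P1=16  P2=11  P3=4  P4=13
Turnaround (C−A): P0=3  P1=5  P2=4  P3=4  P4=1
Waiting times: P0=1, P1=1, P2=0, P3=0, P4=0
Average waiting = (1+1+0+0+0) / 5 = 2/5 = 0.40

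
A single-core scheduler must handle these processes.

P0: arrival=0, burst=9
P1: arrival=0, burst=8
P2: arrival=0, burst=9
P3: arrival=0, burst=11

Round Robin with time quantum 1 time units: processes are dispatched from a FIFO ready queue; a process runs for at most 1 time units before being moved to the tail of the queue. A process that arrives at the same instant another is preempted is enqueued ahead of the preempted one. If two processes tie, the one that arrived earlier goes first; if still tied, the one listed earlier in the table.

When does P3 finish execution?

37

Timeline: | P0 0-1 | P1 1-2 | P2 2-3 | P3 3-4 | P0 4-5 | P1 5-6 | P2 6-7 | P3 7-8 | P0 8-9 | P1 9-10 | P2 10-11 | P3 11-12 | P0 12-13 | P1 13-14 | P2 14-15 | P3 15-16 | P0 16-17 | P1 17-18 | P2 18-19 | P3 19-20 | P0 20-21 | P1 21-22 | P2 22-23 | P3 23-24 | P0 24-25 | P1 25-26 | P2 26-27 | P3 27-28 | P0 28-29 | P1 29-30 | P2 30-31 | P3 31-32 | P0 32-33 | P2 33-34 | P3 34-37 |
Completion: P0=33  P1=30  P2=34  P3=37
Turnaround (C−A): P0=33  P1=30  P2=34  P3=37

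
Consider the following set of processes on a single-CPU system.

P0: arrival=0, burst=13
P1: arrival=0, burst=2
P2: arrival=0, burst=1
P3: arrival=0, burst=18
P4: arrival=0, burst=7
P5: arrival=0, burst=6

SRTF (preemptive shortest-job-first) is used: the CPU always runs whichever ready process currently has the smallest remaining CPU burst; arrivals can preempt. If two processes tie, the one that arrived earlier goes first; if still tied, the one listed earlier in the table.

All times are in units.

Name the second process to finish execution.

Timeline: | P2 0-1 | P1 1-3 | P5 3-9 | P4 9-16 | P0 16-29 | P3 29-47 |
Completion: P0=29  P1=3  P2=1  P3=47  P4=16  P5=9
Finish order: P2 → P1 → P5 → P4 → P0 → P3

P1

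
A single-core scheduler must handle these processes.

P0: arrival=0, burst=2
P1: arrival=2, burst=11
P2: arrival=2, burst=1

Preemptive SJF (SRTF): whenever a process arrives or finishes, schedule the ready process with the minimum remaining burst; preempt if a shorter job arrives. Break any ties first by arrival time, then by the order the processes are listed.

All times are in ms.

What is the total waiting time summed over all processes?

1

Gantt: | P0 0-2 | P2 2-3 | P1 3-14 |
Completion: P0=2  P1=14  P2=3
Turnaround (C−A): P0=2  P1=12  P2=1
Waiting = turnaround − burst: P0=0, P1=1, P2=0
Total waiting = 0 + 1 + 0 = 1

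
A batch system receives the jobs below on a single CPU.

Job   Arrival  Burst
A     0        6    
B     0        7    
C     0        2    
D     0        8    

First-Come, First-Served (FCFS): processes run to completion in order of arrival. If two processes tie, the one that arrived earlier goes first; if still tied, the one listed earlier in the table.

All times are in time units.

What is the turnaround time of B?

Schedule: | A 0-6 | B 6-13 | C 13-15 | D 15-23 |
Completion: A=6  B=13  C=15  D=23
Turnaround(B) = completion − arrival = 13 − 0 = 13

13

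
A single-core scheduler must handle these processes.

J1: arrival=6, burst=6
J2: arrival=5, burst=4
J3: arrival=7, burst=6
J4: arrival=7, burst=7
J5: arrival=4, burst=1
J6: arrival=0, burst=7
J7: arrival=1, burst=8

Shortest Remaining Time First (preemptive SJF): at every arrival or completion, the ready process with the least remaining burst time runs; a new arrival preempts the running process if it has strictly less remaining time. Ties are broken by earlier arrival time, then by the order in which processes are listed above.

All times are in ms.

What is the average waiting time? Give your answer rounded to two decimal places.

Timeline: | J6 0-4 | J5 4-5 | J6 5-8 | J2 8-12 | J1 12-18 | J3 18-24 | J4 24-31 | J7 31-39 |
Completion: J1=18  J2=12  J3=24  J4=31  J5=5  J6=8  J7=39
Turnaround (C−A): J1=12  J2=7  J3=17  J4=24  J5=1  J6=8  J7=38
Waiting times: J1=6, J2=3, J3=11, J4=17, J5=0, J6=1, J7=30
Average waiting = (6+3+11+17+0+1+30) / 7 = 68/7 = 9.71

9.71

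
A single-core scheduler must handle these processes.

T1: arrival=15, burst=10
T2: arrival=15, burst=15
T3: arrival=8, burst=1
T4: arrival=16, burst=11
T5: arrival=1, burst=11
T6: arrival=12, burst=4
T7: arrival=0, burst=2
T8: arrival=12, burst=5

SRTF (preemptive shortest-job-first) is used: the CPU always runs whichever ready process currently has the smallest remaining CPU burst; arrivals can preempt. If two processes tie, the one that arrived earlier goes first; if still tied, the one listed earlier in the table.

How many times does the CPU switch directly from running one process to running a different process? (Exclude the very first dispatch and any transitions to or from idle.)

Timeline: | T7 0-2 | T5 2-8 | T3 8-9 | T5 9-14 | T6 14-18 | T8 18-23 | T1 23-33 | T4 33-44 | T2 44-59 |
Completion: T1=33  T2=59  T3=9  T4=44  T5=14  T6=18  T7=2  T8=23

8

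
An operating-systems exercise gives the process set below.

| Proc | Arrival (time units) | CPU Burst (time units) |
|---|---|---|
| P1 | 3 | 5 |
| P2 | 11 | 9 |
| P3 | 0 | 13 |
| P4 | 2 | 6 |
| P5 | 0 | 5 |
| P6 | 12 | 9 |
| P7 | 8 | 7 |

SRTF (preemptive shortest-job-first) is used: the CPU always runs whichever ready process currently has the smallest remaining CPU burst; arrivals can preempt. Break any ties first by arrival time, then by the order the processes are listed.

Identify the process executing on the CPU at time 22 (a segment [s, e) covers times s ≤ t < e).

Schedule: | P5 0-5 | P1 5-10 | P4 10-16 | P7 16-23 | P2 23-32 | P6 32-41 | P3 41-54 |
Completion: P1=10  P2=32  P3=54  P4=16  P5=5  P6=41  P7=23
Turnaround (C−A): P1=7  P2=21  P3=54  P4=14  P5=5  P6=29  P7=15

P7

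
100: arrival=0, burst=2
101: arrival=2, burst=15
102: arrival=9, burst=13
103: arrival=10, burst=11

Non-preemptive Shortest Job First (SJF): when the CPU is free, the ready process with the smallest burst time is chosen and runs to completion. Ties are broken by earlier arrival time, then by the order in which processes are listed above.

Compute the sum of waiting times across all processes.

Gantt: | 100 0-2 | 101 2-17 | 103 17-28 | 102 28-41 |
Completion: 100=2  101=17  102=41  103=28
Turnaround (C−A): 100=2  101=15  102=32  103=18
Waiting = turnaround − burst: 100=0, 101=0, 102=19, 103=7
Total waiting = 0 + 0 + 19 + 7 = 26

26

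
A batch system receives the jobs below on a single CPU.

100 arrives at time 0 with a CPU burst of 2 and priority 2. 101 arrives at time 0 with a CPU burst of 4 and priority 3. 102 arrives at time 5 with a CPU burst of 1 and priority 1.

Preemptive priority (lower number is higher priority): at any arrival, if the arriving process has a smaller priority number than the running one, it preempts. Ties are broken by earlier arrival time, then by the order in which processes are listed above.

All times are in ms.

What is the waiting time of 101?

3

Gantt: | 100 0-2 | 101 2-5 | 102 5-6 | 101 6-7 |
Completion: 100=2  101=7  102=6
Turnaround (C−A): 100=2  101=7  102=1
Waiting(101) = turnaround − burst = 7 − 4 = 3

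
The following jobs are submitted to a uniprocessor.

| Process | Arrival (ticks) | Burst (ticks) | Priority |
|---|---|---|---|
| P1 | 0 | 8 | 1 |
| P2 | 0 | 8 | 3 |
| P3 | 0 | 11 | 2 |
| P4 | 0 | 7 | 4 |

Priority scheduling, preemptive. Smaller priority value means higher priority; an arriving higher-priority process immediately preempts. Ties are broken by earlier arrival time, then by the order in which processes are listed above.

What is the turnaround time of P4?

34

Timeline: | P1 0-8 | P3 8-19 | P2 19-27 | P4 27-34 |
Completion: P1=8  P2=27  P3=19  P4=34
Turnaround (C−A): P1=8  P2=27  P3=19  P4=34
Turnaround(P4) = completion − arrival = 34 − 0 = 34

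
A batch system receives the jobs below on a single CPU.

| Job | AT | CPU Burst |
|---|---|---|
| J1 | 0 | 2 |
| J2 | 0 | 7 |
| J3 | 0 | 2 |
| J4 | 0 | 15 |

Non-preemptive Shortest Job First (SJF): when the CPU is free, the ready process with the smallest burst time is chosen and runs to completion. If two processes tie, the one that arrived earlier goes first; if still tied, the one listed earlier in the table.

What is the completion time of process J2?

11

Gantt: | J1 0-2 | J3 2-4 | J2 4-11 | J4 11-26 |
Completion: J1=2  J2=11  J3=4  J4=26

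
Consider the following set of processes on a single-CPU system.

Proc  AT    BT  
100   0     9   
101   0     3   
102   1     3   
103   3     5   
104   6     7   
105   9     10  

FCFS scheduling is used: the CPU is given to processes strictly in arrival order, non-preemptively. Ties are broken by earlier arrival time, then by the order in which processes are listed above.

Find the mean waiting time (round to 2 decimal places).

10.67

Timeline: | 100 0-9 | 101 9-12 | 102 12-15 | 103 15-20 | 104 20-27 | 105 27-37 |
Completion: 100=9  101=12  102=15  103=20  104=27  105=37
Turnaround (C−A): 100=9  101=12  102=14  103=17  104=21  105=28
Waiting times: 100=0, 101=9, 102=11, 103=12, 104=14, 105=18
Average waiting = (0+9+11+12+14+18) / 6 = 64/6 = 10.67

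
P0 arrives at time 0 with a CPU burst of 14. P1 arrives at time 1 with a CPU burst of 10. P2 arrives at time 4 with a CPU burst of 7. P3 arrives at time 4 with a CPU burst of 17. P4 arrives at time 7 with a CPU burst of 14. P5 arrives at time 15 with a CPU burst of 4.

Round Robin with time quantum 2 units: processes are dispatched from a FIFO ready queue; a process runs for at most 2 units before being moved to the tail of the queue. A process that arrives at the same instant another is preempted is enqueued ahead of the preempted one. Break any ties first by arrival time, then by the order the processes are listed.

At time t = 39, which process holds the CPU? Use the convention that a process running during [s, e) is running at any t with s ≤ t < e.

P4

Timeline: | P0 0-2 | P1 2-4 | P0 4-6 | P2 6-8 | P3 8-10 | P1 10-12 | P0 12-14 | P4 14-16 | P2 16-18 | P3 18-20 | P1 20-22 | P0 22-24 | P5 24-26 | P4 26-28 | P2 28-30 | P3 30-32 | P1 32-34 | P0 34-36 | P5 36-38 | P4 38-40 | P2 40-41 | P3 41-43 | P1 43-45 | P0 45-47 | P4 47-49 | P3 49-51 | P0 51-53 | P4 53-55 | P3 55-57 | P4 57-59 | P3 59-61 | P4 61-63 | P3 63-66 |
Completion: P0=53  P1=45  P2=41  P3=66  P4=63  P5=38
Turnaround (C−A): P0=53  P1=44  P2=37  P3=62  P4=56  P5=23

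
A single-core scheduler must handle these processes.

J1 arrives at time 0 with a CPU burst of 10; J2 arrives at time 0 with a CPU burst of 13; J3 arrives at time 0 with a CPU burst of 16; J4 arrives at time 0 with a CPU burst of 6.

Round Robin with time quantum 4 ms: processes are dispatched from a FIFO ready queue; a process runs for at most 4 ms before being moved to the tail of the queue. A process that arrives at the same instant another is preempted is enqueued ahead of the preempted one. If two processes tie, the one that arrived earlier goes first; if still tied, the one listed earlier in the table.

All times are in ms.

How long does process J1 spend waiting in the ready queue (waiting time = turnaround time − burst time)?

22

Gantt: | J1 0-4 | J2 4-8 | J3 8-12 | J4 12-16 | J1 16-20 | J2 20-24 | J3 24-28 | J4 28-30 | J1 30-32 | J2 32-36 | J3 36-40 | J2 40-41 | J3 41-45 |
Completion: J1=32  J2=41  J3=45  J4=30
Waiting(J1) = turnaround − burst = 32 − 10 = 22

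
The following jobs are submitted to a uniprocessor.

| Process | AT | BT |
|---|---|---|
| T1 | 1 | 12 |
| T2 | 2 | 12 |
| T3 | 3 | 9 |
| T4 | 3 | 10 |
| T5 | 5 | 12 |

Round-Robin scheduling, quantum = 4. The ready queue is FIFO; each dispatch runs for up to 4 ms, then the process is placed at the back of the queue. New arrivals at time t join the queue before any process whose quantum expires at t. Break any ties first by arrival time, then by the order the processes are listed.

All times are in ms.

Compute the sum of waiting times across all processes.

Gantt: | idle 0-1 | T1 1-5 | T2 5-9 | T3 9-13 | T4 13-17 | T5 17-21 | T1 21-25 | T2 25-29 | T3 29-33 | T4 33-37 | T5 37-41 | T1 41-45 | T2 45-49 | T3 49-50 | T4 50-52 | T5 52-56 |
Completion: T1=45  T2=49  T3=50  T4=52  T5=56
Turnaround (C−A): T1=44  T2=47  T3=47  T4=49  T5=51
Waiting = turnaround − burst: T1=32, T2=35, T3=38, T4=39, T5=39
Total waiting = 32 + 35 + 38 + 39 + 39 = 183

183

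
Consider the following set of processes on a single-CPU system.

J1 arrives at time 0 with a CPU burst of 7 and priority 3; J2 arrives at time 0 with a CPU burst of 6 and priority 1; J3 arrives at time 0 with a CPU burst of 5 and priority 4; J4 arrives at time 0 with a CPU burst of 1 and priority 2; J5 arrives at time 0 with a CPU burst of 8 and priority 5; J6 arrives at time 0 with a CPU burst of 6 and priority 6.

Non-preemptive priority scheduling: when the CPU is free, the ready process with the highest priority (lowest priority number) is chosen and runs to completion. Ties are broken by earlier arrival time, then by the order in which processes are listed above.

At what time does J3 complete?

Schedule: | J2 0-6 | J4 6-7 | J1 7-14 | J3 14-19 | J5 19-27 | J6 27-33 |
Completion: J1=14  J2=6  J3=19  J4=7  J5=27  J6=33
Turnaround (C−A): J1=14  J2=6  J3=19  J4=7  J5=27  J6=33

19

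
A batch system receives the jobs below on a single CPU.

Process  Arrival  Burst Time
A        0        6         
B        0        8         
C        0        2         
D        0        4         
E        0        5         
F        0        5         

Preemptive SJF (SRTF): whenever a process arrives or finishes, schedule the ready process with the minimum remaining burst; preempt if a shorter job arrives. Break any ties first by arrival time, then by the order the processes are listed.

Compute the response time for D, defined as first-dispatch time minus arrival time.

Timeline: | C 0-2 | D 2-6 | E 6-11 | F 11-16 | A 16-22 | B 22-30 |
Completion: A=22  B=30  C=2  D=6  E=11  F=16
Response(D) = first start − arrival = 2 − 0 = 2

2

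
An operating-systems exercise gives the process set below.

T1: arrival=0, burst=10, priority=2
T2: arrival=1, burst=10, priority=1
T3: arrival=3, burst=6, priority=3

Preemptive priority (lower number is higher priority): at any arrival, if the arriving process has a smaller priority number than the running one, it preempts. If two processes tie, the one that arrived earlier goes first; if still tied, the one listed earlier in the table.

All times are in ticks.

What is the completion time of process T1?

Gantt: | T1 0-1 | T2 1-11 | T1 11-20 | T3 20-26 |
Completion: T1=20  T2=11  T3=26

20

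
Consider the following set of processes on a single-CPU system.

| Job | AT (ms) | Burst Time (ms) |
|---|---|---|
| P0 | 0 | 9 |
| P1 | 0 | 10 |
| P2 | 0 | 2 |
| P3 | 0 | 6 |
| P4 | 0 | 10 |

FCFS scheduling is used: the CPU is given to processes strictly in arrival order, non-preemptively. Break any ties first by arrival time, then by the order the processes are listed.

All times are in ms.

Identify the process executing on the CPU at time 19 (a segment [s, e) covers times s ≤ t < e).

Timeline: | P0 0-9 | P1 9-19 | P2 19-21 | P3 21-27 | P4 27-37 |
Completion: P0=9  P1=19  P2=21  P3=27  P4=37
Turnaround (C−A): P0=9  P1=19  P2=21  P3=27  P4=37

P2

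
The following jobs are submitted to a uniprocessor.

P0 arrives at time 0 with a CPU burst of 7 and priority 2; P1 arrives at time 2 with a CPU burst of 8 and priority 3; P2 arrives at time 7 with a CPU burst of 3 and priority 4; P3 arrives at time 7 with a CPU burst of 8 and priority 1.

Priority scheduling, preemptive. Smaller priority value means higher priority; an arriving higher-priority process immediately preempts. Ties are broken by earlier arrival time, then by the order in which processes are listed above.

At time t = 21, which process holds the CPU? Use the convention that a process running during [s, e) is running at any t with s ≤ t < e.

Schedule: | P0 0-7 | P3 7-15 | P1 15-23 | P2 23-26 |
Completion: P0=7  P1=23  P2=26  P3=15
Turnaround (C−A): P0=7  P1=21  P2=19  P3=8

P1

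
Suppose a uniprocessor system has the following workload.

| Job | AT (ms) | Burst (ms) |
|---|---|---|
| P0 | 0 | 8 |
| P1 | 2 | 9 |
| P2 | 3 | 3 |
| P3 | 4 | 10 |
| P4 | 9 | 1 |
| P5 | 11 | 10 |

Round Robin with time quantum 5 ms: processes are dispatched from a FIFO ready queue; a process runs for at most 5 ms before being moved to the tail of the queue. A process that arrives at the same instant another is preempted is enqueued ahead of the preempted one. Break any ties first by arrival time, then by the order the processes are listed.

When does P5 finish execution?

41

Timeline: | P0 0-5 | P1 5-10 | P2 10-13 | P3 13-18 | P0 18-21 | P4 21-22 | P1 22-26 | P5 26-31 | P3 31-36 | P5 36-41 |
Completion: P0=21  P1=26  P2=13  P3=36  P4=22  P5=41
Turnaround (C−A): P0=21  P1=24  P2=10  P3=32  P4=13  P5=30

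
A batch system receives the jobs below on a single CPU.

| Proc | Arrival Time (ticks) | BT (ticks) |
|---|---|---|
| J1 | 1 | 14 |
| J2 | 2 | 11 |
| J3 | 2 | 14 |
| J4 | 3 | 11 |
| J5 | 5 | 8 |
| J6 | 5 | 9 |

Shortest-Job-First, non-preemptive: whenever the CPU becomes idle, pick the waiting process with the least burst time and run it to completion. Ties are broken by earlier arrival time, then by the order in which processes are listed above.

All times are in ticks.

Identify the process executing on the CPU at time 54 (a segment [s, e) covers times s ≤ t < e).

J3

Schedule: | idle 0-1 | J1 1-15 | J5 15-23 | J6 23-32 | J2 32-43 | J4 43-54 | J3 54-68 |
Completion: J1=15  J2=43  J3=68  J4=54  J5=23  J6=32
Turnaround (C−A): J1=14  J2=41  J3=66  J4=51  J5=18  J6=27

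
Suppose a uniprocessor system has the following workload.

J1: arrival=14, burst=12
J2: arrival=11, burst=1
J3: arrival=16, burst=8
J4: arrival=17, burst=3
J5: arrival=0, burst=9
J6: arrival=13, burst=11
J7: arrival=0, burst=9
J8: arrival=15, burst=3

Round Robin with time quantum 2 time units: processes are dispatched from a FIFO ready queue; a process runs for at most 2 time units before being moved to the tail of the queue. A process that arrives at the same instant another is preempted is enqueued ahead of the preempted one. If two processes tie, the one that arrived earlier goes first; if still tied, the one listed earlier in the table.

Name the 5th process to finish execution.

Timeline: | J5 0-2 | J7 2-4 | J5 4-6 | J7 6-8 | J5 8-10 | J7 10-12 | J5 12-14 | J2 14-15 | J7 15-17 | J6 17-19 | J1 19-21 | J5 21-22 | J8 22-24 | J3 24-26 | J4 26-28 | J7 28-29 | J6 29-31 | J1 31-33 | J8 33-34 | J3 34-36 | J4 36-37 | J6 37-39 | J1 39-41 | J3 41-43 | J6 43-45 | J1 45-47 | J3 47-49 | J6 49-51 | J1 51-53 | J6 53-54 | J1 54-56 |
Completion: J1=56  J2=15  J3=49  J4=37  J5=22  J6=54  J7=29  J8=34
Finish order: J2 → J5 → J7 → J8 → J4 → J3 → J6 → J1

J4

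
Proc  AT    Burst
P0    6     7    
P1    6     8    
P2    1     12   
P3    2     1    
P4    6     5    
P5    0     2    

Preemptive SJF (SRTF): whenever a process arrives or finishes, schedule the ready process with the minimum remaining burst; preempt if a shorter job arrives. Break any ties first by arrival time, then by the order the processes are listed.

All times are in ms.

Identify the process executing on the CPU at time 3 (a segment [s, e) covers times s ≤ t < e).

Timeline: | P5 0-2 | P3 2-3 | P2 3-6 | P4 6-11 | P0 11-18 | P1 18-26 | P2 26-35 |
Completion: P0=18  P1=26  P2=35  P3=3  P4=11  P5=2
Turnaround (C−A): P0=12  P1=20  P2=34  P3=1  P4=5  P5=2

P2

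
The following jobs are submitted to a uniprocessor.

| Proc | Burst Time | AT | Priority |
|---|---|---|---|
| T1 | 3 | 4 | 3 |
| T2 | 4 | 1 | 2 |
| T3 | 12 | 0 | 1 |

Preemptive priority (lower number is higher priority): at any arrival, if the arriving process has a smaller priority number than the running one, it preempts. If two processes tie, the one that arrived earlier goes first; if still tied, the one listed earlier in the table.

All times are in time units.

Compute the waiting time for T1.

12

Schedule: | T3 0-12 | T2 12-16 | T1 16-19 |
Completion: T1=19  T2=16  T3=12
Waiting(T1) = turnaround − burst = 15 − 3 = 12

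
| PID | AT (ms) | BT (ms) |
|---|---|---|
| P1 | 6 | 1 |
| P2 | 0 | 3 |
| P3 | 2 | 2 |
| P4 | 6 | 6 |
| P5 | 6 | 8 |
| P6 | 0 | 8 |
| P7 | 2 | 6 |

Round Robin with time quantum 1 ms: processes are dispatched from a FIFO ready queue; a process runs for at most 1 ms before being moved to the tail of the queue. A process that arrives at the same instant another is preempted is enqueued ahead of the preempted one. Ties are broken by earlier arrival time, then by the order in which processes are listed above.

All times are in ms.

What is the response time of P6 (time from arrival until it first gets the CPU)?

Gantt: | P2 0-1 | P6 1-2 | P2 2-3 | P3 3-4 | P7 4-5 | P6 5-6 | P2 6-7 | P3 7-8 | P7 8-9 | P1 9-10 | P4 10-11 | P5 11-12 | P6 12-13 | P7 13-14 | P4 14-15 | P5 15-16 | P6 16-17 | P7 17-18 | P4 18-19 | P5 19-20 | P6 20-21 | P7 21-22 | P4 22-23 | P5 23-24 | P6 24-25 | P7 25-26 | P4 26-27 | P5 27-28 | P6 28-29 | P4 29-30 | P5 30-31 | P6 31-32 | P5 32-34 |
Completion: P1=10  P2=7  P3=8  P4=30  P5=34  P6=32  P7=26
Response(P6) = first start − arrival = 1 − 0 = 1

1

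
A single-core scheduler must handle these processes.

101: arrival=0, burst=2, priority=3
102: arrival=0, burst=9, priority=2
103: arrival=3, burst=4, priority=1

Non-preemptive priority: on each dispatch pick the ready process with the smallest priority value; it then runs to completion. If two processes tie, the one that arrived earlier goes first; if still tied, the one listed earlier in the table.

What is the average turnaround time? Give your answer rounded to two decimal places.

11.33

Timeline: | 102 0-9 | 103 9-13 | 101 13-15 |
Completion: 101=15  102=9  103=13
Turnaround times: 101=15, 102=9, 103=10
Average turnaround = (15+9+10) / 3 = 34/3 = 11.33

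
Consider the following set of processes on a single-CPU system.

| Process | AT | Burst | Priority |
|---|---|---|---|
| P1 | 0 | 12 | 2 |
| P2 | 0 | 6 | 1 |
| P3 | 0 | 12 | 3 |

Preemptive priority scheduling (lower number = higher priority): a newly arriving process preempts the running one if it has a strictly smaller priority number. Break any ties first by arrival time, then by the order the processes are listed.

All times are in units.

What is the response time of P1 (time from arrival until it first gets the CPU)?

6

Gantt: | P2 0-6 | P1 6-18 | P3 18-30 |
Completion: P1=18  P2=6  P3=30
Turnaround (C−A): P1=18  P2=6  P3=30
Response(P1) = first start − arrival = 6 − 0 = 6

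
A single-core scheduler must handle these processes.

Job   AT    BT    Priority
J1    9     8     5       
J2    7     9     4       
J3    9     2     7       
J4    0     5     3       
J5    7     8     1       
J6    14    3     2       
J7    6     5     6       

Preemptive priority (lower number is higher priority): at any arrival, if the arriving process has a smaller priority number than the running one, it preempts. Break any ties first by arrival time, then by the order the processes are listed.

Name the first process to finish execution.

Timeline: | J4 0-5 | idle 5-6 | J7 6-7 | J5 7-15 | J6 15-18 | J2 18-27 | J1 27-35 | J7 35-39 | J3 39-41 |
Completion: J1=35  J2=27  J3=41  J4=5  J5=15  J6=18  J7=39
Finish order: J4 → J5 → J6 → J2 → J1 → J7 → J3

J4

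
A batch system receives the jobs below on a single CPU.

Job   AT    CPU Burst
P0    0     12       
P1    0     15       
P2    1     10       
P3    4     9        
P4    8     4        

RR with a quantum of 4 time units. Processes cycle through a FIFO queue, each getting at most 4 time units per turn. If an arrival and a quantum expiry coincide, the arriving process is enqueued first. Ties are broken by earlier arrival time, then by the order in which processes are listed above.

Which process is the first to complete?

P4

Gantt: | P0 0-4 | P1 4-8 | P2 8-12 | P3 12-16 | P0 16-20 | P4 20-24 | P1 24-28 | P2 28-32 | P3 32-36 | P0 36-40 | P1 40-44 | P2 44-46 | P3 46-47 | P1 47-50 |
Completion: P0=40  P1=50  P2=46  P3=47  P4=24
Turnaround (C−A): P0=40  P1=50  P2=45  P3=43  P4=16
Finish order: P4 → P0 → P2 → P3 → P1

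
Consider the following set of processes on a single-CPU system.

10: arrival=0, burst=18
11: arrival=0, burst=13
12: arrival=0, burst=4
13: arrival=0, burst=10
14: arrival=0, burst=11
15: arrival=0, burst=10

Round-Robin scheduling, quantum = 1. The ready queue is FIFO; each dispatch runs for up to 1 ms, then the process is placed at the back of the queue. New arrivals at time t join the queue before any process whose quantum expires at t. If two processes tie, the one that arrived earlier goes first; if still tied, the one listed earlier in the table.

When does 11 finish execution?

Gantt: | 10 0-1 | 11 1-2 | 12 2-3 | 13 3-4 | 14 4-5 | 15 5-6 | 10 6-7 | 11 7-8 | 12 8-9 | 13 9-10 | 14 10-11 | 15 11-12 | 10 12-13 | 11 13-14 | 12 14-15 | 13 15-16 | 14 16-17 | 15 17-18 | 10 18-19 | 11 19-20 | 12 20-21 | 13 21-22 | 14 22-23 | 15 23-24 | 10 24-25 | 11 25-26 | 13 26-27 | 14 27-28 | 15 28-29 | 10 29-30 | 11 30-31 | 13 31-32 | 14 32-33 | 15 33-34 | 10 34-35 | 11 35-36 | 13 36-37 | 14 37-38 | 15 38-39 | 10 39-40 | 11 40-41 | 13 41-42 | 14 42-43 | 15 43-44 | 10 44-45 | 11 45-46 | 13 46-47 | 14 47-48 | 15 48-49 | 10 49-50 | 11 50-51 | 13 51-52 | 14 52-53 | 15 53-54 | 10 54-55 | 11 55-56 | 14 56-57 | 10 57-58 | 11 58-59 | 10 59-60 | 11 60-61 | 10 61-66 |
Completion: 10=66  11=61  12=21  13=52  14=57  15=54
Turnaround (C−A): 10=66  11=61  12=21  13=52  14=57  15=54

61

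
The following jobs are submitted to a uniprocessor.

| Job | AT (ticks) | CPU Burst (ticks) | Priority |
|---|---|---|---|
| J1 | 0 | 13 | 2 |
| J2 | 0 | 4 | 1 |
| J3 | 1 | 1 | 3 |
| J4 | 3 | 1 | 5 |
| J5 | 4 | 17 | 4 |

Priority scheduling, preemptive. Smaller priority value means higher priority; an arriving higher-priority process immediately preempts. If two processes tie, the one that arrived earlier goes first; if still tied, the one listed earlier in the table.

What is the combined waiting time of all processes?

Timeline: | J2 0-4 | J1 4-17 | J3 17-18 | J5 18-35 | J4 35-36 |
Completion: J1=17  J2=4  J3=18  J4=36  J5=35
Turnaround (C−A): J1=17  J2=4  J3=17  J4=33  J5=31
Waiting = turnaround − burst: J1=4, J2=0, J3=16, J4=32, J5=14
Total waiting = 4 + 0 + 16 + 32 + 14 = 66

66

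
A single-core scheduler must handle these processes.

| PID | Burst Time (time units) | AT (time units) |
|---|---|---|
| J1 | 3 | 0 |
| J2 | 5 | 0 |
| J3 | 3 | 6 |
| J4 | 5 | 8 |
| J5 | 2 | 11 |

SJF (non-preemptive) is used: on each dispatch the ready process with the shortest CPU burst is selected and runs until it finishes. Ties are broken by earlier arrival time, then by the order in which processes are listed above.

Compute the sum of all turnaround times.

Gantt: | J1 0-3 | J2 3-8 | J3 8-11 | J5 11-13 | J4 13-18 |
Completion: J1=3  J2=8  J3=11  J4=18  J5=13
Turnaround = completion − arrival: J1=3, J2=8, J3=5, J4=10, J5=2
Total turnaround = 3 + 8 + 5 + 10 + 2 = 28

28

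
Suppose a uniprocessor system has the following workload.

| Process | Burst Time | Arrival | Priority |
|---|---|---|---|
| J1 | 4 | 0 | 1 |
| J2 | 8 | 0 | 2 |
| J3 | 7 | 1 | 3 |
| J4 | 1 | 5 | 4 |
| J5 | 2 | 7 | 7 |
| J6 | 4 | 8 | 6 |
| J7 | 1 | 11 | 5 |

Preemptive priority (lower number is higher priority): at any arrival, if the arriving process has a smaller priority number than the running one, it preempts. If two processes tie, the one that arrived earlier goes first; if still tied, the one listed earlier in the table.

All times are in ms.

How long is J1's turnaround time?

Gantt: | J1 0-4 | J2 4-12 | J3 12-19 | J4 19-20 | J7 20-21 | J6 21-25 | J5 25-27 |
Completion: J1=4  J2=12  J3=19  J4=20  J5=27  J6=25  J7=21
Turnaround(J1) = completion − arrival = 4 − 0 = 4

4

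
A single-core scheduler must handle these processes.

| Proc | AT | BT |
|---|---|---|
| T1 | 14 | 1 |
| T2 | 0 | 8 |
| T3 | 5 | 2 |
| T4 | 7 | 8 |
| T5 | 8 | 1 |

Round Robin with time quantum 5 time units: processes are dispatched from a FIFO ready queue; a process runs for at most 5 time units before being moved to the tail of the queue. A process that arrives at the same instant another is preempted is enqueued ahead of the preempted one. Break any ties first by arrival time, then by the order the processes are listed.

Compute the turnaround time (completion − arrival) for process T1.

Schedule: | T2 0-5 | T3 5-7 | T2 7-10 | T4 10-15 | T5 15-16 | T1 16-17 | T4 17-20 |
Completion: T1=17  T2=10  T3=7  T4=20  T5=16
Turnaround(T1) = completion − arrival = 17 − 14 = 3

3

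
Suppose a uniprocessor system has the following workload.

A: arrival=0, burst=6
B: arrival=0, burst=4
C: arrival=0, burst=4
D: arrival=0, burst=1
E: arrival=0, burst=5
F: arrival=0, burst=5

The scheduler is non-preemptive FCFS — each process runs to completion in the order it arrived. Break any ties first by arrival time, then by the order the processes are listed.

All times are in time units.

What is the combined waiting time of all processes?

65

Gantt: | A 0-6 | B 6-10 | C 10-14 | D 14-15 | E 15-20 | F 20-25 |
Completion: A=6  B=10  C=14  D=15  E=20  F=25
Waiting = turnaround − burst: A=0, B=6, C=10, D=14, E=15, F=20
Total waiting = 0 + 6 + 10 + 14 + 15 + 20 = 65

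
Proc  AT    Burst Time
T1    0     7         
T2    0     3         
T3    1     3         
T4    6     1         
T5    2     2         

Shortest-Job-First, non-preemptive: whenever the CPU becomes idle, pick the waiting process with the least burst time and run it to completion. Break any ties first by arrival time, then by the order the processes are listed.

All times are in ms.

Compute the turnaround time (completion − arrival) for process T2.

Timeline: | T2 0-3 | T5 3-5 | T3 5-8 | T4 8-9 | T1 9-16 |
Completion: T1=16  T2=3  T3=8  T4=9  T5=5
Turnaround (C−A): T1=16  T2=3  T3=7  T4=3  T5=3
Turnaround(T2) = completion − arrival = 3 − 0 = 3

3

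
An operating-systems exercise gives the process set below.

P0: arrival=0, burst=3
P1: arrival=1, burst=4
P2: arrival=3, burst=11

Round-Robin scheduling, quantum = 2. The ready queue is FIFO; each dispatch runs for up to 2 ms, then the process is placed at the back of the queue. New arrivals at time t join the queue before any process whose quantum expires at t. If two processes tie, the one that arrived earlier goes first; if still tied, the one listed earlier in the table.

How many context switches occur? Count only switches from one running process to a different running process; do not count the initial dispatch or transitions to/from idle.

Gantt: | P0 0-2 | P1 2-4 | P0 4-5 | P2 5-7 | P1 7-9 | P2 9-18 |
Completion: P0=5  P1=9  P2=18
Turnaround (C−A): P0=5  P1=8  P2=15

5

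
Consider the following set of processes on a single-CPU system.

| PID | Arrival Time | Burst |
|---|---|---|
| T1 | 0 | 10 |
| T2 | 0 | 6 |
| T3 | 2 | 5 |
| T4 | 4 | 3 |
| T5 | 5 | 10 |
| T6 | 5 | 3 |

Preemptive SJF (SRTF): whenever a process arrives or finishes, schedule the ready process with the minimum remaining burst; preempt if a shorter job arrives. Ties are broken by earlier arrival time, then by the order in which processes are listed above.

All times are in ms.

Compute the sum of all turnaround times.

Schedule: | T2 0-6 | T4 6-9 | T6 9-12 | T3 12-17 | T1 17-27 | T5 27-37 |
Completion: T1=27  T2=6  T3=17  T4=9  T5=37  T6=12
Turnaround (C−A): T1=27  T2=6  T3=15  T4=5  T5=32  T6=7
Turnaround = completion − arrival: T1=27, T2=6, T3=15, T4=5, T5=32, T6=7
Total turnaround = 27 + 6 + 15 + 5 + 32 + 7 = 92

92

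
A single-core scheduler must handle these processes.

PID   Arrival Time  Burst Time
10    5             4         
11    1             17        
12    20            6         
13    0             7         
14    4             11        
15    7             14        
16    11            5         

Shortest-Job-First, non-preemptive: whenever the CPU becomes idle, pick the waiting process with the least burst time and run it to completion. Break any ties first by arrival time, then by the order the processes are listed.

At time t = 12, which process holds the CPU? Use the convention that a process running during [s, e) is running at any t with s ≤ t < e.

16

Schedule: | 13 0-7 | 10 7-11 | 16 11-16 | 14 16-27 | 12 27-33 | 15 33-47 | 11 47-64 |
Completion: 10=11  11=64  12=33  13=7  14=27  15=47  16=16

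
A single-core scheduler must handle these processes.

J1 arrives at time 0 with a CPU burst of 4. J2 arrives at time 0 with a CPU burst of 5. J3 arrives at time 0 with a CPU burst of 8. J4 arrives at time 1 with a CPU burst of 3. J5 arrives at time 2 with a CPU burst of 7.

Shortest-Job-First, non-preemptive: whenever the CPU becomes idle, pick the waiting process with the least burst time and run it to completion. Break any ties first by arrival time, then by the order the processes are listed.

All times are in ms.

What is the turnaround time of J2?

Schedule: | J1 0-4 | J4 4-7 | J2 7-12 | J5 12-19 | J3 19-27 |
Completion: J1=4  J2=12  J3=27  J4=7  J5=19
Turnaround (C−A): J1=4  J2=12  J3=27  J4=6  J5=17
Turnaround(J2) = completion − arrival = 12 − 0 = 12

12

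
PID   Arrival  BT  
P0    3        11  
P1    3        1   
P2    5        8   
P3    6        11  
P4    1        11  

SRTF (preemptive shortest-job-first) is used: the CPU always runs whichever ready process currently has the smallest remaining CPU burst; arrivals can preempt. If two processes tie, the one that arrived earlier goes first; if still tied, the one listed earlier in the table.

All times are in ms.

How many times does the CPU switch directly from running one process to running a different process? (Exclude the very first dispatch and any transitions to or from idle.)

5

Timeline: | idle 0-1 | P4 1-3 | P1 3-4 | P4 4-13 | P2 13-21 | P0 21-32 | P3 32-43 |
Completion: P0=32  P1=4  P2=21  P3=43  P4=13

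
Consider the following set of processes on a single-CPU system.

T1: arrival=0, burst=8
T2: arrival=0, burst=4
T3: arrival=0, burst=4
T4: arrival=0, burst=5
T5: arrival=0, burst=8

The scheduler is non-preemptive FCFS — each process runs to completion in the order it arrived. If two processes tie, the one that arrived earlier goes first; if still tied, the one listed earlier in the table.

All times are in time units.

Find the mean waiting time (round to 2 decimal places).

Timeline: | T1 0-8 | T2 8-12 | T3 12-16 | T4 16-21 | T5 21-29 |
Completion: T1=8  T2=12  T3=16  T4=21  T5=29
Turnaround (C−A): T1=8  T2=12  T3=16  T4=21  T5=29
Waiting times: T1=0, T2=8, T3=12, T4=16, T5=21
Average waiting = (0+8+12+16+21) / 5 = 57/5 = 11.40

11.40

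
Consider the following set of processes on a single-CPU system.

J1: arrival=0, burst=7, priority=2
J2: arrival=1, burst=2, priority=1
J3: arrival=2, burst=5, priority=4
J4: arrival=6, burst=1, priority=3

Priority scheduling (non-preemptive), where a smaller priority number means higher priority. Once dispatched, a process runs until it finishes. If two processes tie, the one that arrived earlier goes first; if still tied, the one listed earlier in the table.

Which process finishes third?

J4

Schedule: | J1 0-7 | J2 7-9 | J4 9-10 | J3 10-15 |
Completion: J1=7  J2=9  J3=15  J4=10
Turnaround (C−A): J1=7  J2=8  J3=13  J4=4
Finish order: J1 → J2 → J4 → J3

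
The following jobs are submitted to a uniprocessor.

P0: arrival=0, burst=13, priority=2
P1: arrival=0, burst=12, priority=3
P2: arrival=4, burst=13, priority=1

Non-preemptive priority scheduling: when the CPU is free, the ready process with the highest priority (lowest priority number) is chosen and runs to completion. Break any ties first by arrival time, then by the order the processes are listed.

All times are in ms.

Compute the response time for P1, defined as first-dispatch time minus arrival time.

Timeline: | P0 0-13 | P2 13-26 | P1 26-38 |
Completion: P0=13  P1=38  P2=26
Response(P1) = first start − arrival = 26 − 0 = 26

26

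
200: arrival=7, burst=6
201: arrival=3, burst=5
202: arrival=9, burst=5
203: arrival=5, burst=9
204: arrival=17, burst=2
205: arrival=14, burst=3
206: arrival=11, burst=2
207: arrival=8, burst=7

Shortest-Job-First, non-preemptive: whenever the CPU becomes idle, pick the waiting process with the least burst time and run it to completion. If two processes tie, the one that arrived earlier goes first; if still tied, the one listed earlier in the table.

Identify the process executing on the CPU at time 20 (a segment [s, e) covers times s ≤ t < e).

Gantt: | idle 0-3 | 201 3-8 | 200 8-14 | 206 14-16 | 205 16-19 | 204 19-21 | 202 21-26 | 207 26-33 | 203 33-42 |
Completion: 200=14  201=8  202=26  203=42  204=21  205=19  206=16  207=33
Turnaround (C−A): 200=7  201=5  202=17  203=37  204=4  205=5  206=5  207=25

204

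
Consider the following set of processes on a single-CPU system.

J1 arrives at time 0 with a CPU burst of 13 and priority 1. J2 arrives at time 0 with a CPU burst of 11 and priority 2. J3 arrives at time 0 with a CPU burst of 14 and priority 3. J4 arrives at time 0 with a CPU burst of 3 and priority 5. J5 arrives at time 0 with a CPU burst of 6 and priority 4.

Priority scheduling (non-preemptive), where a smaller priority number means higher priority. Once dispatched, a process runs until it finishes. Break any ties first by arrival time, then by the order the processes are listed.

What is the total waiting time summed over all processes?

Schedule: | J1 0-13 | J2 13-24 | J3 24-38 | J5 38-44 | J4 44-47 |
Completion: J1=13  J2=24  J3=38  J4=47  J5=44
Waiting = turnaround − burst: J1=0, J2=13, J3=24, J4=44, J5=38
Total waiting = 0 + 13 + 24 + 44 + 38 = 119

119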